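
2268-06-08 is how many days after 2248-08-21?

7231

Aug 21, 2248 → Aug 21, 2249: 365 days.
Aug 21, 2249 → Aug 21, 2250: 365 days.
Aug 21, 2250 → Aug 21, 2251: 365 days.
Aug 21, 2251 → Aug 21, 2252: 366 days (Feb 29, 2252 is in that span).
Aug 21, 2252 → Aug 21, 2253: 365 days.
Aug 21, 2253 → Aug 21, 2254: 365 days.
Aug 21, 2254 → Aug 21, 2255: 365 days.
Aug 21, 2255 → Aug 21, 2256: 366 days (Feb 29, 2256 is in that span).
Aug 21, 2256 → Aug 21, 2257: 365 days.
Aug 21, 2257 → Aug 21, 2258: 365 days.
Aug 21, 2258 → Aug 21, 2259: 365 days.
Aug 21, 2259 → Aug 21, 2260: 366 days (Feb 29, 2260 is in that span).
Aug 21, 2260 → Aug 21, 2261: 365 days.
Aug 21, 2261 → Aug 21, 2262: 365 days.
Aug 21, 2262 → Aug 21, 2263: 365 days.
Aug 21, 2263 → Aug 21, 2264: 366 days (Feb 29, 2264 is in that span).
Aug 21, 2264 → Aug 21, 2265: 365 days.
Aug 21, 2265 → Aug 21, 2266: 365 days.
Aug 21, 2266 → Aug 21, 2267: 365 days.
Aug 21, 2267 → Sep 21, 2267: 31 days (August has 31).
Sep 21, 2267 → Oct 21, 2267: 30 days (September has 30).
Oct 21, 2267 → Nov 21, 2267: 31 days (October has 31).
Nov 21, 2267 → Dec 21, 2267: 30 days (November has 30).
Dec 21, 2267 → Jan 21, 2268: 31 days (December has 31).
Jan 21, 2268 → Feb 21, 2268: 31 days (January has 31).
Feb 21, 2268 → Mar 21, 2268: 29 days (February has 29).
Mar 21, 2268 → Apr 21, 2268: 31 days (March has 31).
Apr 21, 2268 → May 21, 2268: 30 days (April has 30).
May 21, 2268 → Jun 8, 2268: 18 days.
Total: 7231 days.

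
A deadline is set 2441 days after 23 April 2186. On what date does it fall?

December 28, 2192

+365 (one year) → Apr 23, 2187 (2076 left).
+366 (one year; includes Feb 29, 2188) → Apr 23, 2188 (1710 left).
+365 (one year) → Apr 23, 2189 (1345 left).
+365 (one year) → Apr 23, 2190 (980 left).
+365 (one year) → Apr 23, 2191 (615 left).
+366 (one year; includes Feb 29, 2192) → Apr 23, 2192 (249 left).
Apr has 30 days: +8 → May 1, 2192 (241 left).
May has 31 days: +31 → Jun 1, 2192 (210 left).
Jun has 30 days: +30 → Jul 1, 2192 (180 left).
Jul has 31 days: +31 → Aug 1, 2192 (149 left).
Aug has 31 days: +31 → Sep 1, 2192 (118 left).
Sep has 30 days: +30 → Oct 1, 2192 (88 left).
Oct has 31 days: +31 → Nov 1, 2192 (57 left).
Nov has 30 days: +30 → Dec 1, 2192 (27 left).
+27 → Dec 28, 2192.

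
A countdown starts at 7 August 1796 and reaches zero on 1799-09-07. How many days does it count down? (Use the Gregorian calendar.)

1126

Aug 7, 1796 → Aug 7, 1797: 365 days.
Aug 7, 1797 → Aug 7, 1798: 365 days.
Aug 7, 1798 → Sep 7, 1798: 31 days (August has 31).
Sep 7, 1798 → Oct 7, 1798: 30 days (September has 30).
Oct 7, 1798 → Nov 7, 1798: 31 days (October has 31).
Nov 7, 1798 → Dec 7, 1798: 30 days (November has 30).
Dec 7, 1798 → Jan 7, 1799: 31 days (December has 31).
Jan 7, 1799 → Feb 7, 1799: 31 days (January has 31).
Feb 7, 1799 → Mar 7, 1799: 28 days (February has 28).
Mar 7, 1799 → Apr 7, 1799: 31 days (March has 31).
Apr 7, 1799 → May 7, 1799: 30 days (April has 30).
May 7, 1799 → Jun 7, 1799: 31 days (May has 31).
Jun 7, 1799 → Jul 7, 1799: 30 days (June has 30).
Jul 7, 1799 → Aug 7, 1799: 31 days (July has 31).
Aug 7, 1799 → Sep 7, 1799: 31 days.
Total: 1126 days.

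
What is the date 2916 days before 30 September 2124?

−366 (one year; includes Feb 29, 2124) → Sep 30, 2123 (2550 left).
−365 (one year) → Sep 30, 2122 (2185 left).
−365 (one year) → Sep 30, 2121 (1820 left).
−365 (one year) → Sep 30, 2120 (1455 left).
−366 (one year; includes Feb 29, 2120) → Sep 30, 2119 (1089 left).
−365 (one year) → Sep 30, 2118 (724 left).
−365 (one year) → Sep 30, 2117 (359 left).
−30 → Aug 31, 2117 (end of Aug, 31 days; 329 left).
−31 → Jul 31, 2117 (end of Jul, 31 days; 298 left).
−31 → Jun 30, 2117 (end of Jun, 30 days; 267 left).
−30 → May 31, 2117 (end of May, 31 days; 237 left).
−31 → Apr 30, 2117 (end of Apr, 30 days; 206 left).
−30 → Mar 31, 2117 (end of Mar, 31 days; 176 left).
−31 → Feb 28, 2117 (end of Feb, 28 days; 145 left).
−28 → Jan 31, 2117 (end of Jan, 31 days; 117 left).
−31 → Dec 31, 2116 (end of Dec, 31 days; 86 left).
−31 → Nov 30, 2116 (end of Nov, 30 days; 55 left).
−30 → Oct 31, 2116 (end of Oct, 31 days; 25 left).
−25 → Oct 6, 2116.

October 6, 2116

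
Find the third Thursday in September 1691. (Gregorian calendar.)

September 20, 1691

September 1, 1691 is a Saturday.
The first Thursday is therefore September 6 (5 days later).
The third Thursday is 6 + 2×7 = September 20.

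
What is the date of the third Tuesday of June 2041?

June 1, 2041 is a Saturday.
The first Tuesday is therefore June 4 (3 days later).
The third Tuesday is 4 + 2×7 = June 18.

June 18, 2041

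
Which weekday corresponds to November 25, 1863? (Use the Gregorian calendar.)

January 1, 1863 is a Thursday.
Jan 1, 1863 → Feb 1, 1863: 31 days (January has 31).
Feb 1, 1863 → Mar 1, 1863: 28 days (February has 28).
Mar 1, 1863 → Apr 1, 1863: 31 days (March has 31).
Apr 1, 1863 → May 1, 1863: 30 days (April has 30).
May 1, 1863 → Jun 1, 1863: 31 days (May has 31).
Jun 1, 1863 → Jul 1, 1863: 30 days (June has 30).
Jul 1, 1863 → Aug 1, 1863: 31 days (July has 31).
Aug 1, 1863 → Sep 1, 1863: 31 days (August has 31).
Sep 1, 1863 → Oct 1, 1863: 30 days (September has 30).
Oct 1, 1863 → Nov 1, 1863: 31 days (October has 31).
Nov 1, 1863 → Nov 25, 1863: 24 days.
Total: 328 days.
328 mod 7 = 6, so Thursday + 6 = Wednesday.

Wednesday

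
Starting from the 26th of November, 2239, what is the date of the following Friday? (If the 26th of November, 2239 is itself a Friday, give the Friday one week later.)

November 29, 2239

Nov 26, 2239 is a Tuesday.
From Tuesday to the next Friday is 3 days.
Nov 26, 2239 + 3 = Nov 29, 2239.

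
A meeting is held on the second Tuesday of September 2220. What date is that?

September 12, 2220

September 1, 2220 is a Friday.
The first Tuesday is therefore September 5 (4 days later).
The second Tuesday is 5 + 1×7 = September 12.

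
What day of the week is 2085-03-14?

Wednesday

Doomsday rule: the anchor day for the 2000s is Tuesday. For year 85: 85÷12 = 7 r 1, and 1÷4 = 0, so 7+1+0 = 8.
Tuesday + 8 ≡ Wednesday — that's 2085's doomsday.
In March the doomsday date is Mar 14.
Mar 14 is the doomsday itself: Wednesday.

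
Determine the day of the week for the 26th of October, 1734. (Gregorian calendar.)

Tuesday

Doomsday rule: the anchor day for the 1700s is Sunday. For year 34: 34÷12 = 2 r 10, and 10÷4 = 2, so 2+10+2 = 14.
Sunday + 14 ≡ Sunday — that's 1734's doomsday.
In October the doomsday date is Oct 10.
Oct 26 is 16 days after Oct 10; 16 mod 7 = 2, so Sunday + 2 = Tuesday.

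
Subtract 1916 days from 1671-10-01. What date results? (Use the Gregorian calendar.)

July 3, 1666

−365 (one year) → Oct 1, 1670 (1551 left).
−365 (one year) → Oct 1, 1669 (1186 left).
−365 (one year) → Oct 1, 1668 (821 left).
−366 (one year; includes Feb 29, 1668) → Oct 1, 1667 (455 left).
−365 (one year) → Oct 1, 1666 (90 left).
−1 → Sep 30, 1666 (end of Sep, 30 days; 89 left).
−30 → Aug 31, 1666 (end of Aug, 31 days; 59 left).
−31 → Jul 31, 1666 (end of Jul, 31 days; 28 left).
−28 → Jul 3, 1666.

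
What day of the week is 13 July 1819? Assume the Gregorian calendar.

Tuesday

Doomsday rule: the anchor day for the 1800s is Friday. For year 19: 19÷12 = 1 r 7, and 7÷4 = 1, so 1+7+1 = 9.
Friday + 9 ≡ Sunday — that's 1819's doomsday.
In July the doomsday date is Jul 11.
Jul 13 is 2 days after Jul 11; 2 mod 7 = 2, so Sunday + 2 = Tuesday.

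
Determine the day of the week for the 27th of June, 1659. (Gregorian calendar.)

Doomsday rule: the anchor day for the 1600s is Tuesday. For year 59: 59÷12 = 4 r 11, and 11÷4 = 2, so 4+11+2 = 17.
Tuesday + 17 ≡ Friday — that's 1659's doomsday.
In June the doomsday date is Jun 6.
Jun 27 is 21 days after Jun 6; 21 mod 7 = 0, so Friday + 0 = Friday.

Friday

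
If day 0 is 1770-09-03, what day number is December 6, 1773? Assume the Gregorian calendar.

1190

Sep 3, 1770 → Sep 3, 1771: 365 days.
Sep 3, 1771 → Sep 3, 1772: 366 days (Feb 29, 1772 is in that span).
Sep 3, 1772 → Sep 3, 1773: 365 days.
Sep 3, 1773 → Oct 3, 1773: 30 days (September has 30).
Oct 3, 1773 → Nov 3, 1773: 31 days (October has 31).
Nov 3, 1773 → Dec 3, 1773: 30 days (November has 30).
Dec 3, 1773 → Dec 6, 1773: 3 days.
Total: 1190 days.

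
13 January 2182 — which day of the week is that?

Sunday

Doomsday rule: the anchor day for the 2100s is Sunday. For year 82: 82÷12 = 6 r 10, and 10÷4 = 2, so 6+10+2 = 18.
Sunday + 18 ≡ Thursday — that's 2182's doomsday.
In January the doomsday date is Jan 3 (2182 is not a leap year).
Jan 13 is 10 days after Jan 3; 10 mod 7 = 3, so Thursday + 3 = Sunday.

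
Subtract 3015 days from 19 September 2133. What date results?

−365 (one year) → Sep 19, 2132 (2650 left).
−366 (one year; includes Feb 29, 2132) → Sep 19, 2131 (2284 left).
−365 (one year) → Sep 19, 2130 (1919 left).
−365 (one year) → Sep 19, 2129 (1554 left).
−365 (one year) → Sep 19, 2128 (1189 left).
−366 (one year; includes Feb 29, 2128) → Sep 19, 2127 (823 left).
−365 (one year) → Sep 19, 2126 (458 left).
−365 (one year) → Sep 19, 2125 (93 left).
−19 → Aug 31, 2125 (end of Aug, 31 days; 74 left).
−31 → Jul 31, 2125 (end of Jul, 31 days; 43 left).
−31 → Jun 30, 2125 (end of Jun, 30 days; 12 left).
−12 → Jun 18, 2125.

June 18, 2125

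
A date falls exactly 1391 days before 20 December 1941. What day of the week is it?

Monday

Dec 20, 1941 is a Saturday.
1391 mod 7 = 5, so 1391 days before a Saturday is Saturday − 5 = Monday.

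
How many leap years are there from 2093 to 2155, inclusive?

14

Multiples of 4 in [2093,2155]: 15.
Of those, multiples of 100: 1 (not leap unless ÷400).
Multiples of 400: 0.
Leap years = 15 − 1 + 0 = 14.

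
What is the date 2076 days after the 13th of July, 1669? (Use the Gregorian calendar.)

March 20, 1675

+365 (one year) → Jul 13, 1670 (1711 left).
+365 (one year) → Jul 13, 1671 (1346 left).
+366 (one year; includes Feb 29, 1672) → Jul 13, 1672 (980 left).
+365 (one year) → Jul 13, 1673 (615 left).
+365 (one year) → Jul 13, 1674 (250 left).
Jul has 31 days: +19 → Aug 1, 1674 (231 left).
Aug has 31 days: +31 → Sep 1, 1674 (200 left).
Sep has 30 days: +30 → Oct 1, 1674 (170 left).
Oct has 31 days: +31 → Nov 1, 1674 (139 left).
Nov has 30 days: +30 → Dec 1, 1674 (109 left).
Dec has 31 days: +31 → Jan 1, 1675 (78 left).
Jan has 31 days: +31 → Feb 1, 1675 (47 left).
Feb has 28 days: +28 → Mar 1, 1675 (19 left).
+19 → Mar 20, 1675.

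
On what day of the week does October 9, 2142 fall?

Doomsday rule: the anchor day for the 2100s is Sunday. For year 42: 42÷12 = 3 r 6, and 6÷4 = 1, so 3+6+1 = 10.
Sunday + 10 ≡ Wednesday — that's 2142's doomsday.
In October the doomsday date is Oct 10.
Oct 9 is 1 day before Oct 10; 1 mod 7 = 1, so Wednesday − 1 = Tuesday.

Tuesday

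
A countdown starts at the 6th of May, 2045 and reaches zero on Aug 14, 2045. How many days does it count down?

100

May 6, 2045 → Jun 6, 2045: 31 days (May has 31).
Jun 6, 2045 → Jul 6, 2045: 30 days (June has 30).
Jul 6, 2045 → Aug 6, 2045: 31 days (July has 31).
Aug 6, 2045 → Aug 14, 2045: 8 days.
Total: 100 days.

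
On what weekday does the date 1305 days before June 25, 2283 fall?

Friday

Jun 25, 2283 is a Monday.
1305 mod 7 = 3, so 1305 days before a Monday is Monday − 3 = Friday.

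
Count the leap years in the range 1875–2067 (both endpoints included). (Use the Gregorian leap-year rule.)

47

Multiples of 4 in [1875,2067]: 48.
Of those, multiples of 100: 2 (not leap unless ÷400).
Multiples of 400: 1.
Leap years = 48 − 2 + 1 = 47.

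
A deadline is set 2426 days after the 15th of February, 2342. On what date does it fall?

October 7, 2348

+365 (one year) → Feb 15, 2343 (2061 left).
+365 (one year) → Feb 15, 2344 (1696 left).
+366 (one year; includes Feb 29, 2344) → Feb 15, 2345 (1330 left).
+365 (one year) → Feb 15, 2346 (965 left).
+365 (one year) → Feb 15, 2347 (600 left).
+365 (one year) → Feb 15, 2348 (235 left).
Feb has 29 days: +15 → Mar 1, 2348 (220 left).
Mar has 31 days: +31 → Apr 1, 2348 (189 left).
Apr has 30 days: +30 → May 1, 2348 (159 left).
May has 31 days: +31 → Jun 1, 2348 (128 left).
Jun has 30 days: +30 → Jul 1, 2348 (98 left).
Jul has 31 days: +31 → Aug 1, 2348 (67 left).
Aug has 31 days: +31 → Sep 1, 2348 (36 left).
Sep has 30 days: +30 → Oct 1, 2348 (6 left).
+6 → Oct 7, 2348.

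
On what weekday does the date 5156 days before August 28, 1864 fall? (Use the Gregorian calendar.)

Aug 28, 1864 is a Sunday.
5156 mod 7 = 4, so 5156 days before a Sunday is Sunday − 4 = Wednesday.

Wednesday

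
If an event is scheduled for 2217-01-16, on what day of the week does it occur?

Thursday

January 1, 2217 is a Wednesday.
Jan 1, 2217 → Jan 16, 2217: 15 days.
Total: 15 days.
15 mod 7 = 1, so Wednesday + 1 = Thursday.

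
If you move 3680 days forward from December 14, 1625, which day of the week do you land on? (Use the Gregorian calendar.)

First find the weekday of Dec 14, 1625. Doomsday rule: the anchor day for the 1600s is Tuesday. For year 25: 25÷12 = 2 r 1, and 1÷4 = 0, so 2+1+0 = 3.
Tuesday + 3 ≡ Friday — that's 1625's doomsday.
In December the doomsday date is Dec 12.
Dec 14 is 2 days after Dec 12; 2 mod 7 = 2, so Friday + 2 = Sunday.
3680 mod 7 = 5, so 3680 days after a Sunday is Sunday + 5 = Friday.

Friday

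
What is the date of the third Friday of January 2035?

January 1, 2035 is a Monday.
The first Friday is therefore January 5 (4 days later).
The third Friday is 5 + 2×7 = January 19.

January 19, 2035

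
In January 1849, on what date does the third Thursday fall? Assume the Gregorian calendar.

January 1, 1849 is a Monday.
The first Thursday is therefore January 4 (3 days later).
The third Thursday is 4 + 2×7 = January 18.

January 18, 1849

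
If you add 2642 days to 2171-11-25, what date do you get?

February 18, 2179

+366 (one year; includes Feb 29, 2172) → Nov 25, 2172 (2276 left).
+365 (one year) → Nov 25, 2173 (1911 left).
+365 (one year) → Nov 25, 2174 (1546 left).
+365 (one year) → Nov 25, 2175 (1181 left).
+366 (one year; includes Feb 29, 2176) → Nov 25, 2176 (815 left).
+365 (one year) → Nov 25, 2177 (450 left).
+365 (one year) → Nov 25, 2178 (85 left).
Nov has 30 days: +6 → Dec 1, 2178 (79 left).
Dec has 31 days: +31 → Jan 1, 2179 (48 left).
Jan has 31 days: +31 → Feb 1, 2179 (17 left).
+17 → Feb 18, 2179.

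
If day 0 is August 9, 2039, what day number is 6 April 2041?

Aug 9, 2039 → Aug 9, 2040: 366 days (Feb 29, 2040 is in that span).
Aug 9, 2040 → Sep 9, 2040: 31 days (August has 31).
Sep 9, 2040 → Oct 9, 2040: 30 days (September has 30).
Oct 9, 2040 → Nov 9, 2040: 31 days (October has 31).
Nov 9, 2040 → Dec 9, 2040: 30 days (November has 30).
Dec 9, 2040 → Jan 9, 2041: 31 days (December has 31).
Jan 9, 2041 → Feb 9, 2041: 31 days (January has 31).
Feb 9, 2041 → Mar 9, 2041: 28 days (February has 28).
Mar 9, 2041 → Apr 6, 2041: 28 days.
Total: 606 days.

606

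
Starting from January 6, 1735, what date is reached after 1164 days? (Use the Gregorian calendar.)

+365 (one year) → Jan 6, 1736 (799 left).
+366 (one year; includes Feb 29, 1736) → Jan 6, 1737 (433 left).
+365 (one year) → Jan 6, 1738 (68 left).
Jan has 31 days: +26 → Feb 1, 1738 (42 left).
Feb has 28 days: +28 → Mar 1, 1738 (14 left).
+14 → Mar 15, 1738.

March 15, 1738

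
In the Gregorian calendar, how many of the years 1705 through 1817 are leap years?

Multiples of 4 in [1705,1817]: 28.
Of those, multiples of 100: 1 (not leap unless ÷400).
Multiples of 400: 0.
Leap years = 28 − 1 + 0 = 27.

27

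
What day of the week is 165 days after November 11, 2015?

Sunday

First find the weekday of Nov 11, 2015. Doomsday rule: the anchor day for the 2000s is Tuesday. For year 15: 15÷12 = 1 r 3, and 3÷4 = 0, so 1+3+0 = 4.
Tuesday + 4 ≡ Saturday — that's 2015's doomsday.
In November the doomsday date is Nov 7.
Nov 11 is 4 days after Nov 7; 4 mod 7 = 4, so Saturday + 4 = Wednesday.
165 mod 7 = 4, so 165 days after a Wednesday is Wednesday + 4 = Sunday.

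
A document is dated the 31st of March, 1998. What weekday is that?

Tuesday

January 1, 1998 is a Thursday.
Jan 1, 1998 → Feb 1, 1998: 31 days (January has 31).
Feb 1, 1998 → Mar 1, 1998: 28 days (February has 28).
Mar 1, 1998 → Mar 31, 1998: 30 days.
Total: 89 days.
89 mod 7 = 5, so Thursday + 5 = Tuesday.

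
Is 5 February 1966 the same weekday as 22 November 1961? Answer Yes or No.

No

From Nov 22, 1961 to Feb 5, 1966 is 1536 days.
1536 mod 7 = 3, so they are different weekdays.
(Nov 22, 1961 is a Wednesday; Feb 5, 1966 is a Saturday.)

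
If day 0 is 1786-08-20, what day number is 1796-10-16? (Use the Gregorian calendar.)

Aug 20, 1786 → Aug 20, 1787: 365 days.
Aug 20, 1787 → Aug 20, 1788: 366 days (Feb 29, 1788 is in that span).
Aug 20, 1788 → Aug 20, 1789: 365 days.
Aug 20, 1789 → Aug 20, 1790: 365 days.
Aug 20, 1790 → Aug 20, 1791: 365 days.
Aug 20, 1791 → Aug 20, 1792: 366 days (Feb 29, 1792 is in that span).
Aug 20, 1792 → Aug 20, 1793: 365 days.
Aug 20, 1793 → Aug 20, 1794: 365 days.
Aug 20, 1794 → Aug 20, 1795: 365 days.
Aug 20, 1795 → Aug 20, 1796: 366 days (Feb 29, 1796 is in that span).
Aug 20, 1796 → Sep 20, 1796: 31 days (August has 31).
Sep 20, 1796 → Oct 16, 1796: 26 days.
Total: 3710 days.

3710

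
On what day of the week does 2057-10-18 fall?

January 1, 2057 is a Monday.
Jan 1, 2057 → Feb 1, 2057: 31 days (January has 31).
Feb 1, 2057 → Mar 1, 2057: 28 days (February has 28).
Mar 1, 2057 → Apr 1, 2057: 31 days (March has 31).
Apr 1, 2057 → May 1, 2057: 30 days (April has 30).
May 1, 2057 → Jun 1, 2057: 31 days (May has 31).
Jun 1, 2057 → Jul 1, 2057: 30 days (June has 30).
Jul 1, 2057 → Aug 1, 2057: 31 days (July has 31).
Aug 1, 2057 → Sep 1, 2057: 31 days (August has 31).
Sep 1, 2057 → Oct 1, 2057: 30 days (September has 30).
Oct 1, 2057 → Oct 18, 2057: 17 days.
Total: 290 days.
290 mod 7 = 3, so Monday + 3 = Thursday.

Thursday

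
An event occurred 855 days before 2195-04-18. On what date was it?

December 14, 2192

−365 (one year) → Apr 18, 2194 (490 left).
−365 (one year) → Apr 18, 2193 (125 left).
−18 → Mar 31, 2193 (end of Mar, 31 days; 107 left).
−31 → Feb 28, 2193 (end of Feb, 28 days; 76 left).
−28 → Jan 31, 2193 (end of Jan, 31 days; 48 left).
−31 → Dec 31, 2192 (end of Dec, 31 days; 17 left).
−17 → Dec 14, 2192.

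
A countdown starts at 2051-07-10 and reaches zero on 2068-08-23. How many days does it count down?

6254

Jul 10, 2051 → Jul 10, 2052: 366 days (Feb 29, 2052 is in that span).
Jul 10, 2052 → Jul 10, 2053: 365 days.
Jul 10, 2053 → Jul 10, 2054: 365 days.
Jul 10, 2054 → Jul 10, 2055: 365 days.
Jul 10, 2055 → Jul 10, 2056: 366 days (Feb 29, 2056 is in that span).
Jul 10, 2056 → Jul 10, 2057: 365 days.
Jul 10, 2057 → Jul 10, 2058: 365 days.
Jul 10, 2058 → Jul 10, 2059: 365 days.
Jul 10, 2059 → Jul 10, 2060: 366 days (Feb 29, 2060 is in that span).
Jul 10, 2060 → Jul 10, 2061: 365 days.
Jul 10, 2061 → Jul 10, 2062: 365 days.
Jul 10, 2062 → Jul 10, 2063: 365 days.
Jul 10, 2063 → Jul 10, 2064: 366 days (Feb 29, 2064 is in that span).
Jul 10, 2064 → Jul 10, 2065: 365 days.
Jul 10, 2065 → Jul 10, 2066: 365 days.
Jul 10, 2066 → Jul 10, 2067: 365 days.
Jul 10, 2067 → Jul 10, 2068: 366 days (Feb 29, 2068 is in that span).
Jul 10, 2068 → Aug 10, 2068: 31 days (July has 31).
Aug 10, 2068 → Aug 23, 2068: 13 days.
Total: 6254 days.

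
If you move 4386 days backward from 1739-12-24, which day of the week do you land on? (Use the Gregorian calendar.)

Sunday

First find the weekday of Dec 24, 1739. Doomsday rule: the anchor day for the 1700s is Sunday. For year 39: 39÷12 = 3 r 3, and 3÷4 = 0, so 3+3+0 = 6.
Sunday + 6 ≡ Saturday — that's 1739's doomsday.
In December the doomsday date is Dec 12.
Dec 24 is 12 days after Dec 12; 12 mod 7 = 5, so Saturday + 5 = Thursday.
4386 mod 7 = 4, so 4386 days before a Thursday is Thursday − 4 = Sunday.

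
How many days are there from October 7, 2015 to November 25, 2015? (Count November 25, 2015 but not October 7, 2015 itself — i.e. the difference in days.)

49

Oct 7, 2015 → Nov 7, 2015: 31 days (October has 31).
Nov 7, 2015 → Nov 25, 2015: 18 days.
Total: 49 days.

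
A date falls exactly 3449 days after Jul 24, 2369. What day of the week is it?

First find the weekday of Jul 24, 2369. Doomsday rule: the anchor day for the 2300s is Wednesday. For year 69: 69÷12 = 5 r 9, and 9÷4 = 2, so 5+9+2 = 16.
Wednesday + 16 ≡ Friday — that's 2369's doomsday.
In July the doomsday date is Jul 11.
Jul 24 is 13 days after Jul 11; 13 mod 7 = 6, so Friday + 6 = Thursday.
3449 mod 7 = 5, so 3449 days after a Thursday is Thursday + 5 = Tuesday.

Tuesday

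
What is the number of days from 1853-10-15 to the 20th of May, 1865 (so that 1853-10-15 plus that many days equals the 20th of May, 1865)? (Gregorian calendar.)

4235

Oct 15, 1853 → Oct 15, 1854: 365 days.
Oct 15, 1854 → Oct 15, 1855: 365 days.
Oct 15, 1855 → Oct 15, 1856: 366 days (Feb 29, 1856 is in that span).
Oct 15, 1856 → Oct 15, 1857: 365 days.
Oct 15, 1857 → Oct 15, 1858: 365 days.
Oct 15, 1858 → Oct 15, 1859: 365 days.
Oct 15, 1859 → Oct 15, 1860: 366 days (Feb 29, 1860 is in that span).
Oct 15, 1860 → Oct 15, 1861: 365 days.
Oct 15, 1861 → Oct 15, 1862: 365 days.
Oct 15, 1862 → Oct 15, 1863: 365 days.
Oct 15, 1863 → Oct 15, 1864: 366 days (Feb 29, 1864 is in that span).
Oct 15, 1864 → Nov 15, 1864: 31 days (October has 31).
Nov 15, 1864 → Dec 15, 1864: 30 days (November has 30).
Dec 15, 1864 → Jan 15, 1865: 31 days (December has 31).
Jan 15, 1865 → Feb 15, 1865: 31 days (January has 31).
Feb 15, 1865 → Mar 15, 1865: 28 days (February has 28).
Mar 15, 1865 → Apr 15, 1865: 31 days (March has 31).
Apr 15, 1865 → May 15, 1865: 30 days (April has 30).
May 15, 1865 → May 20, 1865: 5 days.
Total: 4235 days.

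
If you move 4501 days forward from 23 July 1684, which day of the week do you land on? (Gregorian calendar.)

First find the weekday of Jul 23, 1684. Doomsday rule: the anchor day for the 1600s is Tuesday. For year 84: 84÷12 = 7 r 0, and 0÷4 = 0, so 7+0+0 = 7.
Tuesday + 7 ≡ Tuesday — that's 1684's doomsday.
In July the doomsday date is Jul 11.
Jul 23 is 12 days after Jul 11; 12 mod 7 = 5, so Tuesday + 5 = Sunday.
4501 mod 7 = 0, so 4501 days after a Sunday is Sunday + 0 = Sunday.

Sunday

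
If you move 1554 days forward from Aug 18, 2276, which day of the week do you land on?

First find the weekday of Aug 18, 2276. Doomsday rule: the anchor day for the 2200s is Friday. For year 76: 76÷12 = 6 r 4, and 4÷4 = 1, so 6+4+1 = 11.
Friday + 11 ≡ Tuesday — that's 2276's doomsday.
In August the doomsday date is Aug 8.
Aug 18 is 10 days after Aug 8; 10 mod 7 = 3, so Tuesday + 3 = Friday.
1554 mod 7 = 0, so 1554 days after a Friday is Friday + 0 = Friday.

Friday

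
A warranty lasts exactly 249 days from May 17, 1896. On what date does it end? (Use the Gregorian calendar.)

May has 31 days: +15 → Jun 1, 1896 (234 left).
Jun has 30 days: +30 → Jul 1, 1896 (204 left).
Jul has 31 days: +31 → Aug 1, 1896 (173 left).
Aug has 31 days: +31 → Sep 1, 1896 (142 left).
Sep has 30 days: +30 → Oct 1, 1896 (112 left).
Oct has 31 days: +31 → Nov 1, 1896 (81 left).
Nov has 30 days: +30 → Dec 1, 1896 (51 left).
Dec has 31 days: +31 → Jan 1, 1897 (20 left).
+20 → Jan 21, 1897.

January 21, 1897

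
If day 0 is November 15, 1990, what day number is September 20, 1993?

Nov 15, 1990 → Nov 15, 1991: 365 days.
Nov 15, 1991 → Nov 15, 1992: 366 days (Feb 29, 1992 is in that span).
Nov 15, 1992 → Dec 15, 1992: 30 days (November has 30).
Dec 15, 1992 → Jan 15, 1993: 31 days (December has 31).
Jan 15, 1993 → Feb 15, 1993: 31 days (January has 31).
Feb 15, 1993 → Mar 15, 1993: 28 days (February has 28).
Mar 15, 1993 → Apr 15, 1993: 31 days (March has 31).
Apr 15, 1993 → May 15, 1993: 30 days (April has 30).
May 15, 1993 → Jun 15, 1993: 31 days (May has 31).
Jun 15, 1993 → Jul 15, 1993: 30 days (June has 30).
Jul 15, 1993 → Aug 15, 1993: 31 days (July has 31).
Aug 15, 1993 → Sep 15, 1993: 31 days (August has 31).
Sep 15, 1993 → Sep 20, 1993: 5 days.
Total: 1040 days.

1040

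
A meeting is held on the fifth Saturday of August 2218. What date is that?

August 29, 2218

August 1, 2218 is a Saturday.
The first Saturday is therefore August 1 (same day).
The fifth Saturday is 1 + 4×7 = August 29.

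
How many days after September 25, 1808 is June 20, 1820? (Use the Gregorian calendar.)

Sep 25, 1808 → Sep 25, 1809: 365 days.
Sep 25, 1809 → Sep 25, 1810: 365 days.
Sep 25, 1810 → Sep 25, 1811: 365 days.
Sep 25, 1811 → Sep 25, 1812: 366 days (Feb 29, 1812 is in that span).
Sep 25, 1812 → Sep 25, 1813: 365 days.
Sep 25, 1813 → Sep 25, 1814: 365 days.
Sep 25, 1814 → Sep 25, 1815: 365 days.
Sep 25, 1815 → Sep 25, 1816: 366 days (Feb 29, 1816 is in that span).
Sep 25, 1816 → Sep 25, 1817: 365 days.
Sep 25, 1817 → Sep 25, 1818: 365 days.
Sep 25, 1818 → Sep 25, 1819: 365 days.
Sep 25, 1819 → Oct 25, 1819: 30 days (September has 30).
Oct 25, 1819 → Nov 25, 1819: 31 days (October has 31).
Nov 25, 1819 → Dec 25, 1819: 30 days (November has 30).
Dec 25, 1819 → Jan 25, 1820: 31 days (December has 31).
Jan 25, 1820 → Feb 25, 1820: 31 days (January has 31).
Feb 25, 1820 → Mar 25, 1820: 29 days (February has 29).
Mar 25, 1820 → Apr 25, 1820: 31 days (March has 31).
Apr 25, 1820 → May 25, 1820: 30 days (April has 30).
May 25, 1820 → Jun 20, 1820: 26 days.
Total: 4286 days.

4286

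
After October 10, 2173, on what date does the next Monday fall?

Oct 10, 2173 is a Sunday.
From Sunday to the next Monday is 1 day.
Oct 10, 2173 + 1 = Oct 11, 2173.

October 11, 2173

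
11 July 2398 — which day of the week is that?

Doomsday rule: the anchor day for the 2300s is Wednesday. For year 98: 98÷12 = 8 r 2, and 2÷4 = 0, so 8+2+0 = 10.
Wednesday + 10 ≡ Saturday — that's 2398's doomsday.
In July the doomsday date is Jul 11.
Jul 11 is the doomsday itself: Saturday.

Saturday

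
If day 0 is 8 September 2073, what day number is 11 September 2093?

7308

Sep 8, 2073 → Sep 8, 2074: 365 days.
Sep 8, 2074 → Sep 8, 2075: 365 days.
Sep 8, 2075 → Sep 8, 2076: 366 days (Feb 29, 2076 is in that span).
Sep 8, 2076 → Sep 8, 2077: 365 days.
Sep 8, 2077 → Sep 8, 2078: 365 days.
Sep 8, 2078 → Sep 8, 2079: 365 days.
Sep 8, 2079 → Sep 8, 2080: 366 days (Feb 29, 2080 is in that span).
Sep 8, 2080 → Sep 8, 2081: 365 days.
Sep 8, 2081 → Sep 8, 2082: 365 days.
Sep 8, 2082 → Sep 8, 2083: 365 days.
Sep 8, 2083 → Sep 8, 2084: 366 days (Feb 29, 2084 is in that span).
Sep 8, 2084 → Sep 8, 2085: 365 days.
Sep 8, 2085 → Sep 8, 2086: 365 days.
Sep 8, 2086 → Sep 8, 2087: 365 days.
Sep 8, 2087 → Sep 8, 2088: 366 days (Feb 29, 2088 is in that span).
Sep 8, 2088 → Sep 8, 2089: 365 days.
Sep 8, 2089 → Sep 8, 2090: 365 days.
Sep 8, 2090 → Sep 8, 2091: 365 days.
Sep 8, 2091 → Sep 8, 2092: 366 days (Feb 29, 2092 is in that span).
Sep 8, 2092 → Oct 8, 2092: 30 days (September has 30).
Oct 8, 2092 → Nov 8, 2092: 31 days (October has 31).
Nov 8, 2092 → Dec 8, 2092: 30 days (November has 30).
Dec 8, 2092 → Jan 8, 2093: 31 days (December has 31).
Jan 8, 2093 → Feb 8, 2093: 31 days (January has 31).
Feb 8, 2093 → Mar 8, 2093: 28 days (February has 28).
Mar 8, 2093 → Apr 8, 2093: 31 days (March has 31).
Apr 8, 2093 → May 8, 2093: 30 days (April has 30).
May 8, 2093 → Jun 8, 2093: 31 days (May has 31).
Jun 8, 2093 → Jul 8, 2093: 30 days (June has 30).
Jul 8, 2093 → Aug 8, 2093: 31 days (July has 31).
Aug 8, 2093 → Sep 8, 2093: 31 days (August has 31).
Sep 8, 2093 → Sep 11, 2093: 3 days.
Total: 7308 days.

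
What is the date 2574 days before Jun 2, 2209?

May 16, 2202

−365 (one year) → Jun 2, 2208 (2209 left).
−366 (one year; includes Feb 29, 2208) → Jun 2, 2207 (1843 left).
−365 (one year) → Jun 2, 2206 (1478 left).
−365 (one year) → Jun 2, 2205 (1113 left).
−365 (one year) → Jun 2, 2204 (748 left).
−366 (one year; includes Feb 29, 2204) → Jun 2, 2203 (382 left).
−2 → May 31, 2203 (end of May, 31 days; 380 left).
−31 → Apr 30, 2203 (end of Apr, 30 days; 349 left).
−30 → Mar 31, 2203 (end of Mar, 31 days; 319 left).
−31 → Feb 28, 2203 (end of Feb, 28 days; 288 left).
−28 → Jan 31, 2203 (end of Jan, 31 days; 260 left).
−31 → Dec 31, 2202 (end of Dec, 31 days; 229 left).
−31 → Nov 30, 2202 (end of Nov, 30 days; 198 left).
−30 → Oct 31, 2202 (end of Oct, 31 days; 168 left).
−31 → Sep 30, 2202 (end of Sep, 30 days; 137 left).
−30 → Aug 31, 2202 (end of Aug, 31 days; 107 left).
−31 → Jul 31, 2202 (end of Jul, 31 days; 76 left).
−31 → Jun 30, 2202 (end of Jun, 30 days; 45 left).
−30 → May 31, 2202 (end of May, 31 days; 15 left).
−15 → May 16, 2202.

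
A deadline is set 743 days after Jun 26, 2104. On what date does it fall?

+365 (one year) → Jun 26, 2105 (378 left).
Jun has 30 days: +5 → Jul 1, 2105 (373 left).
Jul has 31 days: +31 → Aug 1, 2105 (342 left).
Aug has 31 days: +31 → Sep 1, 2105 (311 left).
Sep has 30 days: +30 → Oct 1, 2105 (281 left).
Oct has 31 days: +31 → Nov 1, 2105 (250 left).
Nov has 30 days: +30 → Dec 1, 2105 (220 left).
Dec has 31 days: +31 → Jan 1, 2106 (189 left).
Jan has 31 days: +31 → Feb 1, 2106 (158 left).
Feb has 28 days: +28 → Mar 1, 2106 (130 left).
Mar has 31 days: +31 → Apr 1, 2106 (99 left).
Apr has 30 days: +30 → May 1, 2106 (69 left).
May has 31 days: +31 → Jun 1, 2106 (38 left).
Jun has 30 days: +30 → Jul 1, 2106 (8 left).
+8 → Jul 9, 2106.

July 9, 2106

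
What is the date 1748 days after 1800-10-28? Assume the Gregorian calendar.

August 11, 1805

+365 (one year) → Oct 28, 1801 (1383 left).
+365 (one year) → Oct 28, 1802 (1018 left).
+365 (one year) → Oct 28, 1803 (653 left).
+366 (one year; includes Feb 29, 1804) → Oct 28, 1804 (287 left).
Oct has 31 days: +4 → Nov 1, 1804 (283 left).
Nov has 30 days: +30 → Dec 1, 1804 (253 left).
Dec has 31 days: +31 → Jan 1, 1805 (222 left).
Jan has 31 days: +31 → Feb 1, 1805 (191 left).
Feb has 28 days: +28 → Mar 1, 1805 (163 left).
Mar has 31 days: +31 → Apr 1, 1805 (132 left).
Apr has 30 days: +30 → May 1, 1805 (102 left).
May has 31 days: +31 → Jun 1, 1805 (71 left).
Jun has 30 days: +30 → Jul 1, 1805 (41 left).
Jul has 31 days: +31 → Aug 1, 1805 (10 left).
+10 → Aug 11, 1805.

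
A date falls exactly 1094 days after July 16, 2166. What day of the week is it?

Friday

First find the weekday of Jul 16, 2166. Doomsday rule: the anchor day for the 2100s is Sunday. For year 66: 66÷12 = 5 r 6, and 6÷4 = 1, so 5+6+1 = 12.
Sunday + 12 ≡ Friday — that's 2166's doomsday.
In July the doomsday date is Jul 11.
Jul 16 is 5 days after Jul 11; 5 mod 7 = 5, so Friday + 5 = Wednesday.
1094 mod 7 = 2, so 1094 days after a Wednesday is Wednesday + 2 = Friday.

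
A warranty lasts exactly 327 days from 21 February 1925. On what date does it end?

January 14, 1926

Feb has 28 days: +8 → Mar 1, 1925 (319 left).
Mar has 31 days: +31 → Apr 1, 1925 (288 left).
Apr has 30 days: +30 → May 1, 1925 (258 left).
May has 31 days: +31 → Jun 1, 1925 (227 left).
Jun has 30 days: +30 → Jul 1, 1925 (197 left).
Jul has 31 days: +31 → Aug 1, 1925 (166 left).
Aug has 31 days: +31 → Sep 1, 1925 (135 left).
Sep has 30 days: +30 → Oct 1, 1925 (105 left).
Oct has 31 days: +31 → Nov 1, 1925 (74 left).
Nov has 30 days: +30 → Dec 1, 1925 (44 left).
Dec has 31 days: +31 → Jan 1, 1926 (13 left).
+13 → Jan 14, 1926.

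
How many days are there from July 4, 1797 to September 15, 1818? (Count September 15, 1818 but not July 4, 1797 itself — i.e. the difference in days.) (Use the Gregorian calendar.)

Jul 4, 1797 → Jul 4, 1798: 365 days.
Jul 4, 1798 → Jul 4, 1799: 365 days.
Jul 4, 1799 → Jul 4, 1800: 365 days.
Jul 4, 1800 → Jul 4, 1801: 365 days.
Jul 4, 1801 → Jul 4, 1802: 365 days.
Jul 4, 1802 → Jul 4, 1803: 365 days.
Jul 4, 1803 → Jul 4, 1804: 366 days (Feb 29, 1804 is in that span).
Jul 4, 1804 → Jul 4, 1805: 365 days.
Jul 4, 1805 → Jul 4, 1806: 365 days.
Jul 4, 1806 → Jul 4, 1807: 365 days.
Jul 4, 1807 → Jul 4, 1808: 366 days (Feb 29, 1808 is in that span).
Jul 4, 1808 → Jul 4, 1809: 365 days.
Jul 4, 1809 → Jul 4, 1810: 365 days.
Jul 4, 1810 → Jul 4, 1811: 365 days.
Jul 4, 1811 → Jul 4, 1812: 366 days (Feb 29, 1812 is in that span).
Jul 4, 1812 → Jul 4, 1813: 365 days.
Jul 4, 1813 → Jul 4, 1814: 365 days.
Jul 4, 1814 → Jul 4, 1815: 365 days.
Jul 4, 1815 → Jul 4, 1816: 366 days (Feb 29, 1816 is in that span).
Jul 4, 1816 → Jul 4, 1817: 365 days.
Jul 4, 1817 → Jul 4, 1818: 365 days.
Jul 4, 1818 → Aug 4, 1818: 31 days (July has 31).
Aug 4, 1818 → Sep 4, 1818: 31 days (August has 31).
Sep 4, 1818 → Sep 15, 1818: 11 days.
Total: 7742 days.

7742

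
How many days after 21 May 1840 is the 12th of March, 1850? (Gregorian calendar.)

May 21, 1840 → May 21, 1841: 365 days.
May 21, 1841 → May 21, 1842: 365 days.
May 21, 1842 → May 21, 1843: 365 days.
May 21, 1843 → May 21, 1844: 366 days (Feb 29, 1844 is in that span).
May 21, 1844 → May 21, 1845: 365 days.
May 21, 1845 → May 21, 1846: 365 days.
May 21, 1846 → May 21, 1847: 365 days.
May 21, 1847 → May 21, 1848: 366 days (Feb 29, 1848 is in that span).
May 21, 1848 → May 21, 1849: 365 days.
May 21, 1849 → Jun 21, 1849: 31 days (May has 31).
Jun 21, 1849 → Jul 21, 1849: 30 days (June has 30).
Jul 21, 1849 → Aug 21, 1849: 31 days (July has 31).
Aug 21, 1849 → Sep 21, 1849: 31 days (August has 31).
Sep 21, 1849 → Oct 21, 1849: 30 days (September has 30).
Oct 21, 1849 → Nov 21, 1849: 31 days (October has 31).
Nov 21, 1849 → Dec 21, 1849: 30 days (November has 30).
Dec 21, 1849 → Jan 21, 1850: 31 days (December has 31).
Jan 21, 1850 → Feb 21, 1850: 31 days (January has 31).
Feb 21, 1850 → Mar 12, 1850: 19 days.
Total: 3582 days.

3582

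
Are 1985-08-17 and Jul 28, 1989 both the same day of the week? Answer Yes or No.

No

From Aug 17, 1985 to Jul 28, 1989 is 1441 days.
1441 mod 7 = 6, so they are different weekdays.
(Aug 17, 1985 is a Saturday; Jul 28, 1989 is a Friday.)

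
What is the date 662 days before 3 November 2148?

−366 (one year; includes Feb 29, 2148) → Nov 3, 2147 (296 left).
−3 → Oct 31, 2147 (end of Oct, 31 days; 293 left).
−31 → Sep 30, 2147 (end of Sep, 30 days; 262 left).
−30 → Aug 31, 2147 (end of Aug, 31 days; 232 left).
−31 → Jul 31, 2147 (end of Jul, 31 days; 201 left).
−31 → Jun 30, 2147 (end of Jun, 30 days; 170 left).
−30 → May 31, 2147 (end of May, 31 days; 140 left).
−31 → Apr 30, 2147 (end of Apr, 30 days; 109 left).
−30 → Mar 31, 2147 (end of Mar, 31 days; 79 left).
−31 → Feb 28, 2147 (end of Feb, 28 days; 48 left).
−28 → Jan 31, 2147 (end of Jan, 31 days; 20 left).
−20 → Jan 11, 2147.

January 11, 2147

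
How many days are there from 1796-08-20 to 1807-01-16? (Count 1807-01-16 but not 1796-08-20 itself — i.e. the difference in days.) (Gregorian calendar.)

Aug 20, 1796 → Aug 20, 1797: 365 days.
Aug 20, 1797 → Aug 20, 1798: 365 days.
Aug 20, 1798 → Aug 20, 1799: 365 days.
Aug 20, 1799 → Aug 20, 1800: 365 days.
Aug 20, 1800 → Aug 20, 1801: 365 days.
Aug 20, 1801 → Aug 20, 1802: 365 days.
Aug 20, 1802 → Aug 20, 1803: 365 days.
Aug 20, 1803 → Aug 20, 1804: 366 days (Feb 29, 1804 is in that span).
Aug 20, 1804 → Aug 20, 1805: 365 days.
Aug 20, 1805 → Aug 20, 1806: 365 days.
Aug 20, 1806 → Sep 20, 1806: 31 days (August has 31).
Sep 20, 1806 → Oct 20, 1806: 30 days (September has 30).
Oct 20, 1806 → Nov 20, 1806: 31 days (October has 31).
Nov 20, 1806 → Dec 20, 1806: 30 days (November has 30).
Dec 20, 1806 → Jan 16, 1807: 27 days.
Total: 3800 days.

3800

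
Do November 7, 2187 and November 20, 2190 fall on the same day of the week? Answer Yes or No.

From Nov 7, 2187 to Nov 20, 2190 is 1109 days.
1109 mod 7 = 3, so they are different weekdays.
(Nov 7, 2187 is a Wednesday; Nov 20, 2190 is a Saturday.)

No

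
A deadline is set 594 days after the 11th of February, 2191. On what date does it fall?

+365 (one year) → Feb 11, 2192 (229 left).
Feb has 29 days: +19 → Mar 1, 2192 (210 left).
Mar has 31 days: +31 → Apr 1, 2192 (179 left).
Apr has 30 days: +30 → May 1, 2192 (149 left).
May has 31 days: +31 → Jun 1, 2192 (118 left).
Jun has 30 days: +30 → Jul 1, 2192 (88 left).
Jul has 31 days: +31 → Aug 1, 2192 (57 left).
Aug has 31 days: +31 → Sep 1, 2192 (26 left).
+26 → Sep 27, 2192.

September 27, 2192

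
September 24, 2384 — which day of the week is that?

Monday

Doomsday rule: the anchor day for the 2300s is Wednesday. For year 84: 84÷12 = 7 r 0, and 0÷4 = 0, so 7+0+0 = 7.
Wednesday + 7 ≡ Wednesday — that's 2384's doomsday.
In September the doomsday date is Sep 5.
Sep 24 is 19 days after Sep 5; 19 mod 7 = 5, so Wednesday + 5 = Monday.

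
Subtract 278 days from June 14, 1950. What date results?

September 9, 1949

−14 → May 31, 1950 (end of May, 31 days; 264 left).
−31 → Apr 30, 1950 (end of Apr, 30 days; 233 left).
−30 → Mar 31, 1950 (end of Mar, 31 days; 203 left).
−31 → Feb 28, 1950 (end of Feb, 28 days; 172 left).
−28 → Jan 31, 1950 (end of Jan, 31 days; 144 left).
−31 → Dec 31, 1949 (end of Dec, 31 days; 113 left).
−31 → Nov 30, 1949 (end of Nov, 30 days; 82 left).
−30 → Oct 31, 1949 (end of Oct, 31 days; 52 left).
−31 → Sep 30, 1949 (end of Sep, 30 days; 21 left).
−21 → Sep 9, 1949.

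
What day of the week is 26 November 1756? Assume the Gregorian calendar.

Doomsday rule: the anchor day for the 1700s is Sunday. For year 56: 56÷12 = 4 r 8, and 8÷4 = 2, so 4+8+2 = 14.
Sunday + 14 ≡ Sunday — that's 1756's doomsday.
In November the doomsday date is Nov 7.
Nov 26 is 19 days after Nov 7; 19 mod 7 = 5, so Sunday + 5 = Friday.

Friday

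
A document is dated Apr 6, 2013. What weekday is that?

Doomsday rule: the anchor day for the 2000s is Tuesday. For year 13: 13÷12 = 1 r 1, and 1÷4 = 0, so 1+1+0 = 2.
Tuesday + 2 ≡ Thursday — that's 2013's doomsday.
In April the doomsday date is Apr 4.
Apr 6 is 2 days after Apr 4; 2 mod 7 = 2, so Thursday + 2 = Saturday.

Saturday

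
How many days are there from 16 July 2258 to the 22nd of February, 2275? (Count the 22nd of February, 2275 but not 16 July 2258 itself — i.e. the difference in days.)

6065

Jul 16, 2258 → Jul 16, 2259: 365 days.
Jul 16, 2259 → Jul 16, 2260: 366 days (Feb 29, 2260 is in that span).
Jul 16, 2260 → Jul 16, 2261: 365 days.
Jul 16, 2261 → Jul 16, 2262: 365 days.
Jul 16, 2262 → Jul 16, 2263: 365 days.
Jul 16, 2263 → Jul 16, 2264: 366 days (Feb 29, 2264 is in that span).
Jul 16, 2264 → Jul 16, 2265: 365 days.
Jul 16, 2265 → Jul 16, 2266: 365 days.
Jul 16, 2266 → Jul 16, 2267: 365 days.
Jul 16, 2267 → Jul 16, 2268: 366 days (Feb 29, 2268 is in that span).
Jul 16, 2268 → Jul 16, 2269: 365 days.
Jul 16, 2269 → Jul 16, 2270: 365 days.
Jul 16, 2270 → Jul 16, 2271: 365 days.
Jul 16, 2271 → Jul 16, 2272: 366 days (Feb 29, 2272 is in that span).
Jul 16, 2272 → Jul 16, 2273: 365 days.
Jul 16, 2273 → Jul 16, 2274: 365 days.
Jul 16, 2274 → Aug 16, 2274: 31 days (July has 31).
Aug 16, 2274 → Sep 16, 2274: 31 days (August has 31).
Sep 16, 2274 → Oct 16, 2274: 30 days (September has 30).
Oct 16, 2274 → Nov 16, 2274: 31 days (October has 31).
Nov 16, 2274 → Dec 16, 2274: 30 days (November has 30).
Dec 16, 2274 → Jan 16, 2275: 31 days (December has 31).
Jan 16, 2275 → Feb 16, 2275: 31 days (January has 31).
Feb 16, 2275 → Feb 22, 2275: 6 days.
Total: 6065 days.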